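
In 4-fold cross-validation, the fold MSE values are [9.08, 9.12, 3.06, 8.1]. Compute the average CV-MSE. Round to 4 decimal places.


Sum of fold MSEs = 29.3600.
Average = 29.3600 / 4 = 7.3400.

7.3400


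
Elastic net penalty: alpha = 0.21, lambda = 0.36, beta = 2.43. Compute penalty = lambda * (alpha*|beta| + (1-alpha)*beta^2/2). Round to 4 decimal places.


Compute:
L1 = 0.21 * 2.43 = 0.5103.
L2 = 0.79 * 2.43^2 / 2 = 2.3324.
Penalty = 0.36 * (0.5103 + 2.3324) = 1.0234.

1.0234


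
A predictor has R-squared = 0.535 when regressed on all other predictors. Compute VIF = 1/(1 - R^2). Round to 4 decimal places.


Denominator: 1 - 0.535 = 0.465.
VIF = 1 / 0.465 = 2.1505.

2.1505


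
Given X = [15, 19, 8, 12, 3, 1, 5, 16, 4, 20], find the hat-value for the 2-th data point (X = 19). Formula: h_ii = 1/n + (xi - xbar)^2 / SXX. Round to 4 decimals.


Compute xbar = 10.3000 with n = 10 observations.
SXX = 440.1000.
Leverage = 1/10 + (19 - 10.3000)^2/440.1000 = 0.2720.

0.2720


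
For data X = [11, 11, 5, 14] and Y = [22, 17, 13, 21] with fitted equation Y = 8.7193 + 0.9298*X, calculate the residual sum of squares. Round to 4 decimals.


Predicted values from Y = 8.7193 + 0.9298*X.
Residuals: [3.0529, -1.9471, -0.3683, -0.7365].
SSres = 13.7895.

13.7895


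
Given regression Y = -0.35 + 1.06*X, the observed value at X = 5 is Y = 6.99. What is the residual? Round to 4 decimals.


Fitted value at X = 5 is yhat = -0.35 + 1.06*5 = 4.9500.
Residual = 6.99 - 4.9500 = 2.0400.

2.0400


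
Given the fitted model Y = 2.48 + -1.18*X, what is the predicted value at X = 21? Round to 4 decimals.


Plug X = 21 into Y = 2.48 + -1.18*X:
Y = 2.48 + -24.7800 = -22.3000.

-22.3000


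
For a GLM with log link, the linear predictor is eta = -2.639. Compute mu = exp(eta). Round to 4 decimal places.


mu = exp(eta) = exp(-2.639).
= 0.0714.

0.0714


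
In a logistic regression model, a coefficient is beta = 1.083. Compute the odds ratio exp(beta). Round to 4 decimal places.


The odds ratio is computed as:
OR = e^(1.083) = 2.9535.

2.9535


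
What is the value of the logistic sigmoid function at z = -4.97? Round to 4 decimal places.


First, exp(4.9700) = 144.0269.
Then sigma(z) = 1/(1 + 144.0269) = 0.0069.

0.0069


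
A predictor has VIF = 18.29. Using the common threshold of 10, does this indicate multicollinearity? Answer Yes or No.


Compare VIF = 18.29 to the threshold of 10.
18.29 >= 10, so the answer is Yes.

Yes


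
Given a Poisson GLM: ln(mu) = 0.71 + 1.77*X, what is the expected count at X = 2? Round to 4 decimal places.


eta = 0.71 + 1.77 * 2 = 4.2500.
mu = exp(4.2500) = 70.1054.

70.1054


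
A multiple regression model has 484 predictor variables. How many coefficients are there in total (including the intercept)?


Including the intercept, the model has 484 predictor coefficients + 1 intercept.
Total = 485.

485


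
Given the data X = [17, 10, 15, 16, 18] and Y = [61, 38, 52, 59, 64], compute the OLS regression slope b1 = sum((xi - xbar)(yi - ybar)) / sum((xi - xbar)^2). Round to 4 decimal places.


First compute the means: xbar = 15.2000, ybar = 54.8000.
Then S_xx = sum((xi - xbar)^2) = 38.8000.
S_xy = sum((xi - xbar)(yi - ybar)) = 128.2000.
b1 = S_xy / S_xx = 128.2000 / 38.8000 = 3.3041.

3.3041


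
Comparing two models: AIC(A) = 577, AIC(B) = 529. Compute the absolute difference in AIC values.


Absolute difference = |577 - 529| = 48.
The model with lower AIC (B) is preferred.

48


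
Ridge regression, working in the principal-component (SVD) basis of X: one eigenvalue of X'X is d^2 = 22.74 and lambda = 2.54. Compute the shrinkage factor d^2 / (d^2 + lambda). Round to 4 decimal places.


Compute the denominator: 22.74 + 2.54 = 25.2800.
Shrinkage factor = 22.74 / 25.2800 = 0.8995.

0.8995


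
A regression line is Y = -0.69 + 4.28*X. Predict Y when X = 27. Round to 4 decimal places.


Plug X = 27 into Y = -0.69 + 4.28*X:
Y = -0.69 + 115.5600 = 114.8700.

114.8700


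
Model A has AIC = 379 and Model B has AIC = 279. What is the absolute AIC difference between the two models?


Absolute difference = |379 - 279| = 100.
The model with lower AIC (B) is preferred.

100


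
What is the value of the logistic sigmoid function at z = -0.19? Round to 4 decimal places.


Compute exp(0.1900) = 1.2092.
Sigmoid = 1 / (1 + 1.2092) = 1 / 2.2092 = 0.4526.

0.4526


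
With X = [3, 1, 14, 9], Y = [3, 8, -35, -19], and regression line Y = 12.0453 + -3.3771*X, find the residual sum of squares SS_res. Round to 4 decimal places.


For each point, residual = actual - predicted.
Residuals: [1.0860, -0.6682, 0.2341, -0.6514].
Sum of squared residuals = 2.1050.

2.1050


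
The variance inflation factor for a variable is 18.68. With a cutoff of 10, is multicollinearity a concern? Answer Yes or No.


Compare VIF = 18.68 to the threshold of 10.
18.68 >= 10, so the answer is Yes.

Yes


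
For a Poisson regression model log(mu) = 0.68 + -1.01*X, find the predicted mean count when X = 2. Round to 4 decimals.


eta = 0.68 + -1.01 * 2 = -1.3400.
mu = exp(-1.3400) = 0.2618.

0.2618


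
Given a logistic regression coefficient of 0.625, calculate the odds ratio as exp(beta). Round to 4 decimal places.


The odds ratio is computed as:
OR = e^(0.625) = 1.8682.

1.8682


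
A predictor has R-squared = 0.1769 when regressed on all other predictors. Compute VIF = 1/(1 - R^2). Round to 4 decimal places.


Using VIF = 1/(1 - R^2_j):
1 - 0.1769 = 0.8231.
VIF = 1.2149.

1.2149


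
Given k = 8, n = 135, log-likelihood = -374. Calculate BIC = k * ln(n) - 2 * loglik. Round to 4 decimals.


Compute k*ln(n) = 8*ln(135) = 8*4.905275 = 39.242200.
Then -2*loglik = 748.
BIC = 39.242200 + 748 = 787.242200, which rounds to 787.2422.

787.2422


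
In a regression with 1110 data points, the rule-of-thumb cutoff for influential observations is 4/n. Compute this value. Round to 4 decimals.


The threshold is 4/n.
4/1110 = 0.0036.

0.0036


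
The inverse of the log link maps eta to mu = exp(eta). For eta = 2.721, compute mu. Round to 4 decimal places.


mu = exp(eta) = exp(2.721).
= 15.1955.

15.1955


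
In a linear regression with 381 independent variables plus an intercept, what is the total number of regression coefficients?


Each predictor gets one coefficient, plus one intercept.
Total parameters = 381 + 1 = 382.

382


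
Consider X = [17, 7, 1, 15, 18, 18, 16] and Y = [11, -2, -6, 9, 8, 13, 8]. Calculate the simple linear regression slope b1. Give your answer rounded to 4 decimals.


First compute the means: xbar = 13.1429, ybar = 5.8571.
Then S_xx = sum((xi - xbar)^2) = 258.8571.
S_xy = sum((xi - xbar)(yi - ybar)) = 269.1429.
b1 = S_xy / S_xx = 269.1429 / 258.8571 = 1.0397.

1.0397


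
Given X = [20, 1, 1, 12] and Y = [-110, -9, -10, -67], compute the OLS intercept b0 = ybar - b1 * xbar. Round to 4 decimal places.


First find the slope: b1 = -5.2802.
Means: xbar = 8.5000, ybar = -49.0000.
b0 = ybar - b1 * xbar = -49.0000 - -5.2802 * 8.5000 = -4.1187.

-4.1187


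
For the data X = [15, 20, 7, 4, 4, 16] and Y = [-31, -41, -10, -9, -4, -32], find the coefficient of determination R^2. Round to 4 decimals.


The fitted line is Y = 3.1638 + -2.2119*X.
SSres = 20.2401, SStot = 1174.8333.
R^2 = 1 - SSres/SStot = 0.9828.

0.9828


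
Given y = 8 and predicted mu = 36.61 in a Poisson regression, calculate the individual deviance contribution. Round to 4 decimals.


Compute y*ln(y/mu) = 8*ln(8/36.61) = 8*-1.520880 = -12.167040.
y - mu = -28.61.
D = 2*(-12.167040 - (-28.61)) = 32.885920, which rounds to 32.8859.

32.8859


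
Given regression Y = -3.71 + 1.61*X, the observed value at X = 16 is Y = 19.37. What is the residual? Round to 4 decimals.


Fitted value at X = 16 is yhat = -3.71 + 1.61*16 = 22.0500.
Residual = 19.37 - 22.0500 = -2.6800.

-2.6800


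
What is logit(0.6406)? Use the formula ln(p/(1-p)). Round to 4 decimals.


The odds are p/(1-p) = 0.6406 / 0.3594 = 1.7824.
logit(p) = ln(1.7824) = 0.5780.

0.5780


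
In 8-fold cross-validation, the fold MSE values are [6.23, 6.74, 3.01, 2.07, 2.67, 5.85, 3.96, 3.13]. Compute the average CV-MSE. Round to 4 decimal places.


Add all fold MSEs: 33.6600.
Divide by k = 8: 33.6600/8 = 4.2075.

4.2075


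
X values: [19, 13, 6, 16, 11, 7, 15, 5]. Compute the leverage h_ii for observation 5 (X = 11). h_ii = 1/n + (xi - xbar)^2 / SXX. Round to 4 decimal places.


Compute xbar = 11.5000 with n = 8 observations.
SXX = 184.0000.
Leverage = 1/8 + (11 - 11.5000)^2/184.0000 = 0.1264.

0.1264


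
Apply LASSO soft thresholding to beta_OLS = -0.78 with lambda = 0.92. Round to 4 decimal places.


Absolute value: |-0.78| = 0.78.
Compare to lambda = 0.92.
Since |beta| <= lambda, the coefficient is set to 0.

0.0000


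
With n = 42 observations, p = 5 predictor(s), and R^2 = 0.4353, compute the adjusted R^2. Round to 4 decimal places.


Adjusted R^2 = 1 - (1 - R^2) * (n-1)/(n-p-1).
(1 - R^2) = 0.5647.
(n-1)/(n-p-1) = 41/36.
(1 - R^2) * (n-1) = 0.5647 * 41 = 23.1527.
Divide by (n-p-1): 23.1527 / 36 = 0.6431.
Adj R^2 = 1 - 0.6431 = 0.3569.

0.3569


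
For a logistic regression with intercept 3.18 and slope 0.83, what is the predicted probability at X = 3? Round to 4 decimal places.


z = 3.18 + 0.83 * 3 = 5.6700.
Sigmoid: P = 1 / (1 + exp(-5.6700)) = 0.9966.

0.9966


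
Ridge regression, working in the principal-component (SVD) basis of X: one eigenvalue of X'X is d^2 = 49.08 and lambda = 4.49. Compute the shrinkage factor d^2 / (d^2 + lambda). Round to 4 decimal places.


Denominator = d^2 + lambda = 49.08 + 4.49 = 53.5700.
Shrinkage = 49.08 / 53.5700 = 0.9162.

0.9162


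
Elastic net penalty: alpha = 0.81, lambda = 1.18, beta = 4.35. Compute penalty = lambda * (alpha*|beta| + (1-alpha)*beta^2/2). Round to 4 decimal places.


L1 component = 0.81 * |4.35| = 3.5235.
L2 component = 0.19 * 4.35^2 / 2 = 1.7976.
Penalty = 1.18 * (3.5235 + 1.7976) = 1.18 * 5.3211 = 6.2789.

6.2789


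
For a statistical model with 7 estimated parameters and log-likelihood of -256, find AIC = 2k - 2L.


AIC = 2*7 - 2*(-256).
= 14 + 512 = 526.

526


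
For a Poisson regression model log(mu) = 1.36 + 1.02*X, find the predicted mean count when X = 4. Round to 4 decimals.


Compute eta = 1.36 + 1.02 * 4 = 5.4400.
Apply inverse link: mu = e^5.4400 = 230.4422.

230.4422


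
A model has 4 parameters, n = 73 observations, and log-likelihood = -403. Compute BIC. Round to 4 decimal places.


ln(73) = 4.290459.
k * ln(n) = 4 * 4.290459 = 17.161836.
-2L = 806.
BIC = 17.161836 + 806 = 823.161836, which rounds to 823.1618.

823.1618


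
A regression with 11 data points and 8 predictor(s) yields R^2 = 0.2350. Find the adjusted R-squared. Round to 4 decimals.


Using the formula:
(1 - 0.2350) = 0.7650.
Multiply by 10/2: 0.7650 * 10 = 7.6500, then 7.6500 / 2 = 3.8250.
Adj R^2 = 1 - 3.8250 = -2.8250.

-2.8250


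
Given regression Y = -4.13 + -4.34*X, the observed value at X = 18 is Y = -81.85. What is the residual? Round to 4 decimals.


Fitted value at X = 18 is yhat = -4.13 + -4.34*18 = -82.2500.
Residual = -81.85 - -82.2500 = 0.4000.

0.4000


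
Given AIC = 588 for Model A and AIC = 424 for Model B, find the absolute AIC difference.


Compute |588 - 424| = 164.
Model B has the smaller AIC.

164


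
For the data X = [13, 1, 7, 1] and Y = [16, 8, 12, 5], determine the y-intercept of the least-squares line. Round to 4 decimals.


The slope is b1 = 0.8030.
Sample means are xbar = 5.5000 and ybar = 10.2500.
Intercept: b0 = 10.2500 - (0.8030)(5.5000) = 5.8333.

5.8333


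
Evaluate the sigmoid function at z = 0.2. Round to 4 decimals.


Compute exp(-0.2000) = 0.8187.
Sigmoid = 1 / (1 + 0.8187) = 1 / 1.8187 = 0.5498.

0.5498


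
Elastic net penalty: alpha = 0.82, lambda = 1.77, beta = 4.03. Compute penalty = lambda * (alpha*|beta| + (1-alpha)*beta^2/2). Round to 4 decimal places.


L1 component = 0.82 * |4.03| = 3.3046.
L2 component = 0.18 * 4.03^2 / 2 = 1.4617.
Penalty = 1.77 * (3.3046 + 1.4617) = 1.77 * 4.7663 = 8.4363.

8.4363


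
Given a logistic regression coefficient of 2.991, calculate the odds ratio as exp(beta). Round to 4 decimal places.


Odds ratio = exp(beta) = exp(2.991).
= 19.9056.

19.9056


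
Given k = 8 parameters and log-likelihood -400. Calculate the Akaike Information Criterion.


AIC = 2*8 - 2*(-400).
= 16 + 800 = 816.

816


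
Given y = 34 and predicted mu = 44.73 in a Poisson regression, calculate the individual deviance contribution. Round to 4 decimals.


y/mu = 34/44.73 = 0.760116 (approx.), and ln(34/44.73) = -0.274284.
y * ln(y/mu) = 34 * -0.274284 = -9.325656.
y - mu = -10.73.
D = 2 * (-9.325656 - -10.73) = 2.808688, which rounds to 2.8087.

2.8087


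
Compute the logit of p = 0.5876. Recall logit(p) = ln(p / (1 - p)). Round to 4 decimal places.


Compute the odds: 0.5876/0.4124 = 1.4248.
Take the natural log: ln(1.4248) = 0.3541.

0.3541


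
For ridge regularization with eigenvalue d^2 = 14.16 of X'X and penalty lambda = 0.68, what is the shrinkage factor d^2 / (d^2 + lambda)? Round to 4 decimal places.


Compute the denominator: 14.16 + 0.68 = 14.8400.
Shrinkage factor = 14.16 / 14.8400 = 0.9542.

0.9542


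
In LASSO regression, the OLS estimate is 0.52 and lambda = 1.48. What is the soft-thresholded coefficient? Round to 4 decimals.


|beta_OLS| = 0.52.
lambda = 1.48.
Since |beta| <= lambda, the coefficient is set to 0.
Result = 0.0000.

0.0000


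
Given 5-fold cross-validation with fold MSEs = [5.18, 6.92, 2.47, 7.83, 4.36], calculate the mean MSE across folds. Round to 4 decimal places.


Sum of fold MSEs = 26.7600.
Average = 26.7600 / 5 = 5.3520.

5.3520


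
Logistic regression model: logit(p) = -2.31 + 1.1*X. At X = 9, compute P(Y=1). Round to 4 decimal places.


Compute z = -2.31 + (1.1)(9) = 7.5900.
exp(-z) = 0.0005.
P = 1/(1 + 0.0005) = 0.9995.

0.9995


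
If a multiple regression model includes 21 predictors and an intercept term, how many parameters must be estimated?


Including the intercept, the model has 21 predictor coefficients + 1 intercept.
Total = 22.

22


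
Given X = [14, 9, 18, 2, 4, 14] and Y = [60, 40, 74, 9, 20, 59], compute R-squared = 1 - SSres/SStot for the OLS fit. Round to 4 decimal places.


The fitted line is Y = 2.7417 + 4.0254*X.
SSres = 7.8730, SStot = 3197.3333.
R^2 = 1 - SSres/SStot = 0.9975.

0.9975


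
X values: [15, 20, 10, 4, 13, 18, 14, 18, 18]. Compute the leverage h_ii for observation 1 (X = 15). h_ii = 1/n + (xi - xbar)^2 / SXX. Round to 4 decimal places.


Mean of X: xbar = 14.4444.
SXX = 200.2222.
For X = 15: h = 1/9 + (15 - 14.4444)^2/200.2222 = 0.1127.

0.1127


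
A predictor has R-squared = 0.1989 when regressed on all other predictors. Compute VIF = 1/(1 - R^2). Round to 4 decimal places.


VIF = 1 / (1 - 0.1989).
= 1 / 0.8011 = 1.2483.

1.2483


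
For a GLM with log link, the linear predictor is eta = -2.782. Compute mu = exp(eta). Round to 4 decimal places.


Apply the inverse link:
mu = e^-2.782 = 0.0619.

0.0619


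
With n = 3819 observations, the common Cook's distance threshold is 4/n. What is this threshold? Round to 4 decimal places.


The threshold is 4/n.
4/3819 = 0.0010.

0.0010


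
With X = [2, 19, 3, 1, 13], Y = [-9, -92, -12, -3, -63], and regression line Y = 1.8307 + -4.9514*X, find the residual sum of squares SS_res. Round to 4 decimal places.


Compute predicted values, then residuals = yi - yhat_i.
Residuals: [-0.9279, 0.2459, 1.0235, 0.1207, -0.4625].
SSres = sum(residual^2) = 2.1975.

2.1975


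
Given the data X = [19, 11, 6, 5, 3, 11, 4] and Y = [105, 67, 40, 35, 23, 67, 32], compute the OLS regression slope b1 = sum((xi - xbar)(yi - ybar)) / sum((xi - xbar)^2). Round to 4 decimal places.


The sample means are xbar = 8.4286 and ybar = 52.7143.
Compute S_xx = 191.7143 and S_xy = 970.8571.
Slope b1 = S_xy / S_xx = 970.8571 / 191.7143 = 5.0641.

5.0641


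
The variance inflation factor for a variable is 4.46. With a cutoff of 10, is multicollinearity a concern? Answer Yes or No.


The threshold is 10.
VIF = 4.46 is < 10.
Multicollinearity indication: No.

No


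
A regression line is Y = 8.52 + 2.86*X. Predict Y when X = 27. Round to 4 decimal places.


Predicted value:
Y = 8.52 + (2.86)(27) = 8.52 + 77.2200 = 85.7400.

85.7400


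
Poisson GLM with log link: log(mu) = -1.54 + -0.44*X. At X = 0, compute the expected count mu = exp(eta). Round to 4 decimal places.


Compute eta = -1.54 + -0.44 * 0 = -1.5400.
Apply inverse link: mu = e^-1.5400 = 0.2144.

0.2144


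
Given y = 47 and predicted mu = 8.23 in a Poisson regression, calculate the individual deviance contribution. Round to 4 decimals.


y/mu = 47/8.23 = 5.710814 (approx.), and ln(47/8.23) = 1.742362.
y * ln(y/mu) = 47 * 1.742362 = 81.891014.
y - mu = 38.77.
D = 2 * (81.891014 - 38.77) = 86.242028, which rounds to 86.2420.

86.2420


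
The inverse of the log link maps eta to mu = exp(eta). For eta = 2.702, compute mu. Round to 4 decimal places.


Apply the inverse link:
mu = e^2.702 = 14.9095.

14.9095


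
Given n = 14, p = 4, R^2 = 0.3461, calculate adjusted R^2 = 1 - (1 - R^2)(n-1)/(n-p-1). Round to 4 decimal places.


Using the formula:
(1 - 0.3461) = 0.6539.
Multiply by 13/9: 0.6539 * 13 = 8.5007, then 8.5007 / 9 = 0.9445.
Adj R^2 = 1 - 0.9445 = 0.0555.

0.0555


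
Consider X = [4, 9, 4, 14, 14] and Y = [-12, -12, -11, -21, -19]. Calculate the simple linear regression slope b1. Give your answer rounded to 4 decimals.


Calculate xbar = 9.0000, ybar = -15.0000.
S_xx = 100.0000, S_xy = -85.0000.
Using b1 = S_xy / S_xx = -85.0000 / 100.0000, we get b1 = -0.8500.

-0.8500


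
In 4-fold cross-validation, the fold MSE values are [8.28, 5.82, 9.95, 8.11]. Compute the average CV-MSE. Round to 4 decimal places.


Sum of fold MSEs = 32.1600.
Average = 32.1600 / 4 = 8.0400.

8.0400


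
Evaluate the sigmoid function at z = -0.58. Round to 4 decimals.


Compute exp(0.5800) = 1.7860.
Sigmoid = 1 / (1 + 1.7860) = 1 / 2.7860 = 0.3589.

0.3589


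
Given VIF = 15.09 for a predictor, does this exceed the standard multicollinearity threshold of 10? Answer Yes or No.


Compare VIF = 15.09 to the threshold of 10.
15.09 >= 10, so the answer is Yes.

Yes


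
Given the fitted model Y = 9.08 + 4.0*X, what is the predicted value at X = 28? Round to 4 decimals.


Substitute X = 28 into the equation:
Y = 9.08 + 4.0 * 28 = 9.08 + 112.0000 = 121.0800.

121.0800


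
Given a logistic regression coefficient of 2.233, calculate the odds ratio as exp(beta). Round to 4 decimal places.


exp(2.233) = 9.3278.
So the odds ratio is 9.3278.

9.3278


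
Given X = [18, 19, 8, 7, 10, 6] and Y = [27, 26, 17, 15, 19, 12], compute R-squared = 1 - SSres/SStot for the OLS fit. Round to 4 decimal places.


The fitted line is Y = 7.6531 + 1.0306*X.
SSres = 7.8469, SStot = 181.3333.
R^2 = 1 - SSres/SStot = 0.9567.

0.9567


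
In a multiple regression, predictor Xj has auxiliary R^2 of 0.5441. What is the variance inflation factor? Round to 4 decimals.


VIF = 1 / (1 - 0.5441).
= 1 / 0.4559 = 2.1935.

2.1935


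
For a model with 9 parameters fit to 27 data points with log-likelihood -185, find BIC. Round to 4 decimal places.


k * ln(n) = 9 * ln(27) = 9 * 3.295837 = 29.662533.
-2 * loglik = -2 * (-185) = 370.
BIC = 29.662533 + 370 = 399.662533, which rounds to 399.6625.

399.6625


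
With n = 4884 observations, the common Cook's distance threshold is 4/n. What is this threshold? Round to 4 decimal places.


The threshold is 4/n.
4/4884 = 0.0008.

0.0008


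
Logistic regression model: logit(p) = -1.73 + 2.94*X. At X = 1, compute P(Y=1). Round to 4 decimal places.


Linear predictor: z = -1.73 + 2.94 * 1 = 1.2100.
P = 1/(1 + exp(-1.2100)) = 1/(1 + 0.2982) = 0.7703.

0.7703


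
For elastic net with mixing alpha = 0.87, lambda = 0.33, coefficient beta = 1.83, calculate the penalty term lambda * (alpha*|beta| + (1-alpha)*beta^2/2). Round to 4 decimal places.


Compute:
L1 = 0.87 * 1.83 = 1.5921.
L2 = 0.13 * 1.83^2 / 2 = 0.2177.
Penalty = 0.33 * (1.5921 + 0.2177) = 0.5972.

0.5972


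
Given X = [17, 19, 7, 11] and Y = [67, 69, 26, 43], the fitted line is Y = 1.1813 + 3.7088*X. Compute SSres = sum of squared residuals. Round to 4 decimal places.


Predicted values from Y = 1.1813 + 3.7088*X.
Residuals: [2.7691, -2.6485, -1.1429, 1.0219].
SSres = 17.0330.

17.0330


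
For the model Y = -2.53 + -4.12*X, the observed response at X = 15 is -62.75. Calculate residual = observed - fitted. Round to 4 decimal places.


Fitted value at X = 15 is yhat = -2.53 + -4.12*15 = -64.3300.
Residual = -62.75 - -64.3300 = 1.5800.

1.5800


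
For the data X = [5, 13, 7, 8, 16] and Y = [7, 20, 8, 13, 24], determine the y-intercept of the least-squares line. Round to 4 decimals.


The slope is b1 = 1.6111.
Sample means are xbar = 9.8000 and ybar = 14.4000.
Intercept: b0 = 14.4000 - (1.6111)(9.8000) = -1.3889.

-1.3889


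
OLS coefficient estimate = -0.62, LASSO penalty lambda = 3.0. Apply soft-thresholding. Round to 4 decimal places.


Check: |-0.62| = 0.62 vs lambda = 3.0.
Since |beta| <= lambda, the coefficient is set to 0.
Soft-thresholded coefficient = 0.0000.

0.0000


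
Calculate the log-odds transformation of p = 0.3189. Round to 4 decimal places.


1 - p = 0.6811.
p/(1-p) = 0.4682.
logit = ln(0.4682) = -0.7588.

-0.7588


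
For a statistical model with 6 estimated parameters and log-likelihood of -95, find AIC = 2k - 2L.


AIC = 2*6 - 2*(-95).
= 12 + 190 = 202.

202


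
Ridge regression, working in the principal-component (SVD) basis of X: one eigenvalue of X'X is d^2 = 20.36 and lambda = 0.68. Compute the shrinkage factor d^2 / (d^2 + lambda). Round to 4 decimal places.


d^2 + lambda = 20.36 + 0.68 = 21.0400.
Shrinkage factor = 20.36/21.0400 = 0.9677.

0.9677


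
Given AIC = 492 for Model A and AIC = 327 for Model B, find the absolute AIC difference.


|AIC_A - AIC_B| = |492 - 327| = 165.
Model B is preferred (lower AIC).

165


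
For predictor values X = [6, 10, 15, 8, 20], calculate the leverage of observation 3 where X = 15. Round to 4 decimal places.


n = 5, xbar = 11.8000.
SXX = sum((xi - xbar)^2) = 128.8000.
h = 1/5 + (15 - 11.8000)^2 / 128.8000 = 0.2795.

0.2795


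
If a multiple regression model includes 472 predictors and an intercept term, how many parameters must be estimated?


Including the intercept, the model has 472 predictor coefficients + 1 intercept.
Total = 473.

473


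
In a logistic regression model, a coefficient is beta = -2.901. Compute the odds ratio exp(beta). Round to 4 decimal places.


The odds ratio is computed as:
OR = e^(-2.901) = 0.0550.

0.0550


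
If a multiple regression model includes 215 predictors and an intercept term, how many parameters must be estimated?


Each predictor gets one coefficient, plus one intercept.
Total parameters = 215 + 1 = 216.

216


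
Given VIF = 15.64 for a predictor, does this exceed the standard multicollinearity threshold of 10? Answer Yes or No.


The threshold is 10.
VIF = 15.64 is >= 10.
Multicollinearity indication: Yes.

Yes


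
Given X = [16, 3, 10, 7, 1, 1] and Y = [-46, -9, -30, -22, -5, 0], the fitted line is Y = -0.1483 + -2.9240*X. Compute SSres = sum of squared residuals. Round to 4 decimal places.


Predicted values from Y = -0.1483 + -2.9240*X.
Residuals: [0.9323, -0.0797, -0.6117, -1.3837, -1.9277, 3.0723].
SSres = 16.3194.

16.3194


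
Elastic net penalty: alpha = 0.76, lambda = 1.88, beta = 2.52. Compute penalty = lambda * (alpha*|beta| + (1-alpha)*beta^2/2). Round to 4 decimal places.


L1 component = 0.76 * |2.52| = 1.9152.
L2 component = 0.24 * 2.52^2 / 2 = 0.7620.
Penalty = 1.88 * (1.9152 + 0.7620) = 1.88 * 2.6772 = 5.0332.

5.0332


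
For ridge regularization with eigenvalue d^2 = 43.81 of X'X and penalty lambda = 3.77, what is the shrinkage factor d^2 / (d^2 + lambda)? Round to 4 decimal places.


Denominator = d^2 + lambda = 43.81 + 3.77 = 47.5800.
Shrinkage = 43.81 / 47.5800 = 0.9208.

0.9208


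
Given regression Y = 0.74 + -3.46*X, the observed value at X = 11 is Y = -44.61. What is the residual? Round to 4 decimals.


Fitted value at X = 11 is yhat = 0.74 + -3.46*11 = -37.3200.
Residual = -44.61 - -37.3200 = -7.2900.

-7.2900


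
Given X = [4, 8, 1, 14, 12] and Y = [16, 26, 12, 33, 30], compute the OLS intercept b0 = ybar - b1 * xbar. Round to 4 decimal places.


First find the slope: b1 = 1.6558.
Means: xbar = 7.8000, ybar = 23.4000.
b0 = ybar - b1 * xbar = 23.4000 - 1.6558 * 7.8000 = 10.4846.

10.4846


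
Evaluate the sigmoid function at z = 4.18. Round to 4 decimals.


exp(-4.1800) = 0.0153.
1 + exp(-z) = 1.0153.
sigmoid = 1/1.0153 = 0.9849.

0.9849


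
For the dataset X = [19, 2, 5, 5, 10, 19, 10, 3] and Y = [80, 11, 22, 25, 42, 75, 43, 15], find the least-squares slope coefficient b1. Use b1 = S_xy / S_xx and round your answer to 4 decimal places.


Calculate xbar = 9.1250, ybar = 39.1250.
S_xx = 318.8750, S_xy = 1240.8750.
Using b1 = S_xy / S_xx = 1240.8750 / 318.8750, we get b1 = 3.8914.

3.8914


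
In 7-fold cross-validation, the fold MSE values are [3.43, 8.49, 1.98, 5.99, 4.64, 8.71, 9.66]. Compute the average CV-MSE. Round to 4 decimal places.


Total MSE across folds = 42.9000.
CV-MSE = 42.9000/7 = 6.1286.

6.1286


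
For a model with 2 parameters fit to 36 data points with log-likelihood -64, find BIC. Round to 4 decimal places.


Compute k*ln(n) = 2*ln(36) = 2*3.583519 = 7.167038.
Then -2*loglik = 128.
BIC = 7.167038 + 128 = 135.167038, which rounds to 135.1670.

135.1670


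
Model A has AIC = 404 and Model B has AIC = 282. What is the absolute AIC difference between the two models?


Compute |404 - 282| = 122.
Model B has the smaller AIC.

122


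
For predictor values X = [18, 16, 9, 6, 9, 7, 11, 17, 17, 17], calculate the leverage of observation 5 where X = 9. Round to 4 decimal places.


Mean of X: xbar = 12.7000.
SXX = 202.1000.
For X = 9: h = 1/10 + (9 - 12.7000)^2/202.1000 = 0.1677.

0.1677


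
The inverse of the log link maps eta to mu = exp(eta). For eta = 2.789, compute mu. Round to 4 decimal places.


mu = exp(eta) = exp(2.789).
= 16.2647.

16.2647


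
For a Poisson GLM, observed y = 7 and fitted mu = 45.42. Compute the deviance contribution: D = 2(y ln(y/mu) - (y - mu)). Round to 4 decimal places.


y/mu = 7/45.42 = 0.154117 (approx.), and ln(7/45.42) = -1.870042.
y * ln(y/mu) = 7 * -1.870042 = -13.090294.
y - mu = -38.42.
D = 2 * (-13.090294 - -38.42) = 50.659412, which rounds to 50.6594.

50.6594


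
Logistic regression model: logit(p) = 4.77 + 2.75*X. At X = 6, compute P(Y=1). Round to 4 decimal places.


z = 4.77 + 2.75 * 6 = 21.2700.
Sigmoid: P = 1 / (1 + exp(-21.2700)) = 1.0000.

1.0000


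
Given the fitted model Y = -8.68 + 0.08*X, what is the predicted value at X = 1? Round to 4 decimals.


Substitute X = 1 into the equation:
Y = -8.68 + 0.08 * 1 = -8.68 + 0.0800 = -8.6000.

-8.6000


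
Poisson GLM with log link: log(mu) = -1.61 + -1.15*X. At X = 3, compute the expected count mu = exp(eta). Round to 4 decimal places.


Compute eta = -1.61 + -1.15 * 3 = -5.0600.
Apply inverse link: mu = e^-5.0600 = 0.0063.

0.0063


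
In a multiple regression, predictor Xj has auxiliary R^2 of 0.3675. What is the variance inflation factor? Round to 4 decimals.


Using VIF = 1/(1 - R^2_j):
1 - 0.3675 = 0.6325.
VIF = 1.5810.

1.5810


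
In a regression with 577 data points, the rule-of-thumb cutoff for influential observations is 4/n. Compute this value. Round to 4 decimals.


Using the rule of thumb:
Threshold = 4 / 577 = 0.0069.

0.0069


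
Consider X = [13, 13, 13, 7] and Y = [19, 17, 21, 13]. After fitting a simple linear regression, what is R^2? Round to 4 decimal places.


After computing the OLS fit (b0=6.0000, b1=1.0000):
SSres = 8.0000, SStot = 35.0000.
R^2 = 1 - 8.0000/35.0000 = 0.7714.

0.7714


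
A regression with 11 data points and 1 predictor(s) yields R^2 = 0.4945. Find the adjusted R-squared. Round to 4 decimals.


Plug in: Adj R^2 = 1 - (1 - 0.4945) * 10/9.
= 1 - 0.5055 * 10/9
= 1 - 5.0550 / 9
= 1 - 0.5617 = 0.4383.

0.4383


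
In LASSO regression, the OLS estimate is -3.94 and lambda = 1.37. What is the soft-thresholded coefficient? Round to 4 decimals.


Check: |-3.94| = 3.94 vs lambda = 1.37.
Since |beta| > lambda, coefficient = sign(beta)*(|beta| - lambda) = -2.5700.
Soft-thresholded coefficient = -2.5700.

-2.5700


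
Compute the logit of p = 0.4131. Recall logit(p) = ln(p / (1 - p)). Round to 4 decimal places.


Compute the odds: 0.4131/0.5869 = 0.7039.
Take the natural log: ln(0.7039) = -0.3512.

-0.3512


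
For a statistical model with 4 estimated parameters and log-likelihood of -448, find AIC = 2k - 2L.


AIC = 2k - 2*loglik = 2(4) - 2(-448).
= 8 + 896 = 904.

904


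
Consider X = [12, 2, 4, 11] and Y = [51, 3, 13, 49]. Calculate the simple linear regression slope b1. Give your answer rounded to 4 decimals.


Calculate xbar = 7.2500, ybar = 29.0000.
S_xx = 74.7500, S_xy = 368.0000.
Using b1 = S_xy / S_xx = 368.0000 / 74.7500, we get b1 = 4.9231.

4.9231


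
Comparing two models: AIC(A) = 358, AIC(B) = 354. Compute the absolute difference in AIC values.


|AIC_A - AIC_B| = |358 - 354| = 4.
Model B is preferred (lower AIC).

4


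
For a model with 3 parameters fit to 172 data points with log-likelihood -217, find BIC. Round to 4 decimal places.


k * ln(n) = 3 * ln(172) = 3 * 5.147494 = 15.442482.
-2 * loglik = -2 * (-217) = 434.
BIC = 15.442482 + 434 = 449.442482, which rounds to 449.4425.

449.4425


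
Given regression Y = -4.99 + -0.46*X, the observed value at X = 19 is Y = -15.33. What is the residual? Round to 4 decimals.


Fitted value at X = 19 is yhat = -4.99 + -0.46*19 = -13.7300.
Residual = -15.33 - -13.7300 = -1.6000.

-1.6000


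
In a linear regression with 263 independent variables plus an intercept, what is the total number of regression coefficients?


Total coefficients = number of predictors + 1 (for the intercept).
= 263 + 1 = 264.

264


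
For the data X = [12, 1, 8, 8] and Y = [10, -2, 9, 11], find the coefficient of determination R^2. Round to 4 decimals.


After computing the OLS fit (b0=-1.6653, b1=1.1952):
SSres = 20.3586, SStot = 110.0000.
R^2 = 1 - 20.3586/110.0000 = 0.8149.

0.8149


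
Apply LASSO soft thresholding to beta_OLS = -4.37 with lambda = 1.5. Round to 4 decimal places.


Check: |-4.37| = 4.37 vs lambda = 1.5.
Since |beta| > lambda, coefficient = sign(beta)*(|beta| - lambda) = -2.8700.
Soft-thresholded coefficient = -2.8700.

-2.8700


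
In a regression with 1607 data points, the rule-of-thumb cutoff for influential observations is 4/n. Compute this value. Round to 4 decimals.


Using the rule of thumb:
Threshold = 4 / 1607 = 0.0025.

0.0025


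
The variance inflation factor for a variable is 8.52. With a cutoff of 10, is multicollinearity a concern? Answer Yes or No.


The threshold is 10.
VIF = 8.52 is < 10.
Multicollinearity indication: No.

No


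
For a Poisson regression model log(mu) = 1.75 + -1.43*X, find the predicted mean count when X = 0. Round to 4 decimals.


Linear predictor: eta = 1.75 + (-1.43)(0) = 1.7500.
Expected count: mu = exp(1.7500) = 5.7546.

5.7546


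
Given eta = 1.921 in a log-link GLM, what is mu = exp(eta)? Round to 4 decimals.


The inverse log link gives:
mu = exp(1.921) = 6.8278.

6.8278


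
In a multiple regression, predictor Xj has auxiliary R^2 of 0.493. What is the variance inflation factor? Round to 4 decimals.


VIF = 1 / (1 - 0.493).
= 1 / 0.507 = 1.9724.

1.9724


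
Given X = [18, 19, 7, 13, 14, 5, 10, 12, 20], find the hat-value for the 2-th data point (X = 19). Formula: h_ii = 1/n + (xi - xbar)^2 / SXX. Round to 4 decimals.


n = 9, xbar = 13.1111.
SXX = sum((xi - xbar)^2) = 220.8889.
h = 1/9 + (19 - 13.1111)^2 / 220.8889 = 0.2681.

0.2681


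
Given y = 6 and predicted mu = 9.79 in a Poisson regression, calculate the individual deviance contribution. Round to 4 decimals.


y/mu = 6/9.79 = 0.612870 (approx.), and ln(6/9.79) = -0.489602.
y * ln(y/mu) = 6 * -0.489602 = -2.937612.
y - mu = -3.79.
D = 2 * (-2.937612 - -3.79) = 1.704776, which rounds to 1.7048.

1.7048


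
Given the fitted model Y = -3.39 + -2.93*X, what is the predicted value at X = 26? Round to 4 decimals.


Predicted value:
Y = -3.39 + (-2.93)(26) = -3.39 + -76.1800 = -79.5700.

-79.5700


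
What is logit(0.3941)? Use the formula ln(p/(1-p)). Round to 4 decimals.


The odds are p/(1-p) = 0.3941 / 0.6059 = 0.6504.
logit(p) = ln(0.6504) = -0.4301.

-0.4301


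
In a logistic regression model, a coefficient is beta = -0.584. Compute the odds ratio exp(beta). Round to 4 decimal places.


The odds ratio is computed as:
OR = e^(-0.584) = 0.5577.

0.5577


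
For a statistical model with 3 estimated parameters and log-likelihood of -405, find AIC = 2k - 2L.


AIC = 2*3 - 2*(-405).
= 6 + 810 = 816.

816


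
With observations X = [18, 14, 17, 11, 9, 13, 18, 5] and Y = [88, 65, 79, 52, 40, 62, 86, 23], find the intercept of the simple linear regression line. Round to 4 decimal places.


First find the slope: b1 = 4.9122.
Means: xbar = 13.1250, ybar = 61.8750.
b0 = ybar - b1 * xbar = 61.8750 - 4.9122 * 13.1250 = -2.5973.

-2.5973


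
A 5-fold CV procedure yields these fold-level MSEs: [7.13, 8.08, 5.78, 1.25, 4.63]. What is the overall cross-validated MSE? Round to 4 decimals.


Sum of fold MSEs = 26.8700.
Average = 26.8700 / 5 = 5.3740.

5.3740


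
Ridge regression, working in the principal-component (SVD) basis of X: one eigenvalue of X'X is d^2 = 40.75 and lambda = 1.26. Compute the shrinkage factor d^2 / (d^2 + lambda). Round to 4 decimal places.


Compute the denominator: 40.75 + 1.26 = 42.0100.
Shrinkage factor = 40.75 / 42.0100 = 0.9700.

0.9700


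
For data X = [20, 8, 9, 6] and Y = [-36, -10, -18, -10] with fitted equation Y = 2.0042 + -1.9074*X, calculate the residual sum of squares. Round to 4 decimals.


Compute predicted values, then residuals = yi - yhat_i.
Residuals: [0.1438, 3.2550, -2.8376, -0.5598].
SSres = sum(residual^2) = 18.9811.

18.9811


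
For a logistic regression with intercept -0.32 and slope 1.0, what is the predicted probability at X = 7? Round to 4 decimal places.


Linear predictor: z = -0.32 + 1.0 * 7 = 6.6800.
P = 1/(1 + exp(-6.6800)) = 1/(1 + 0.0013) = 0.9987.

0.9987


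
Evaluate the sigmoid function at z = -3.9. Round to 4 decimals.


First, exp(3.9000) = 49.4024.
Then sigma(z) = 1/(1 + 49.4024) = 0.0198.

0.0198


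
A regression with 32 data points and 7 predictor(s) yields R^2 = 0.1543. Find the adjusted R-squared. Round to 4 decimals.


Using the formula:
(1 - 0.1543) = 0.8457.
Multiply by 31/24: 0.8457 * 31 = 26.2167, then 26.2167 / 24 = 1.0924.
Adj R^2 = 1 - 1.0924 = -0.0924.

-0.0924


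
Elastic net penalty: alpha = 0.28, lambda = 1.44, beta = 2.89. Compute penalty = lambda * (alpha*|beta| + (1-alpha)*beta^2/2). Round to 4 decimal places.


alpha * |beta| = 0.28 * 2.89 = 0.8092.
(1-alpha) * beta^2/2 = 0.72 * 8.3521/2 = 3.0068.
Total = 1.44 * (0.8092 + 3.0068) = 5.4950.

5.4950


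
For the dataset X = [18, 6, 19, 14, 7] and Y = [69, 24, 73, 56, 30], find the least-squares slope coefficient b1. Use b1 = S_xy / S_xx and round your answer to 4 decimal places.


The sample means are xbar = 12.8000 and ybar = 50.4000.
Compute S_xx = 146.8000 and S_xy = 541.4000.
Slope b1 = S_xy / S_xx = 541.4000 / 146.8000 = 3.6880.

3.6880


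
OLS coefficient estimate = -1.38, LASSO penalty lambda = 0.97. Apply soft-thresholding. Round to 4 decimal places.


Absolute value: |-1.38| = 1.38.
Compare to lambda = 0.97.
Since |beta| > lambda, coefficient = sign(beta)*(|beta| - lambda) = -0.4100.

-0.4100


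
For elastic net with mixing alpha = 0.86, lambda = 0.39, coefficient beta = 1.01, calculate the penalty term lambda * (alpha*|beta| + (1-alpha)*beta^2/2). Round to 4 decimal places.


L1 component = 0.86 * |1.01| = 0.8686.
L2 component = 0.14 * 1.01^2 / 2 = 0.0714.
Penalty = 0.39 * (0.8686 + 0.0714) = 0.39 * 0.9400 = 0.3666.

0.3666


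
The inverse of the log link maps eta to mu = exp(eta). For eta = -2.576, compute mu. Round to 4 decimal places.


Apply the inverse link:
mu = e^-2.576 = 0.0761.

0.0761


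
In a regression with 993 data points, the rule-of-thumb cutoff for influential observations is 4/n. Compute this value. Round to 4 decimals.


The threshold is 4/n.
4/993 = 0.0040.

0.0040


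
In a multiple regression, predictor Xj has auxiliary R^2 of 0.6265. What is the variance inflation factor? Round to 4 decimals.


Using VIF = 1/(1 - R^2_j):
1 - 0.6265 = 0.3735.
VIF = 2.6774.

2.6774


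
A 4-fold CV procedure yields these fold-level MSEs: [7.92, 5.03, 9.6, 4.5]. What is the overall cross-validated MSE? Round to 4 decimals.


Sum of fold MSEs = 27.0500.
Average = 27.0500 / 4 = 6.7625.

6.7625


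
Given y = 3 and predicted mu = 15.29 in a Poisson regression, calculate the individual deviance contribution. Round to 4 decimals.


Compute y*ln(y/mu) = 3*ln(3/15.29) = 3*-1.628587 = -4.885761.
y - mu = -12.29.
D = 2*(-4.885761 - (-12.29)) = 14.808478, which rounds to 14.8085.

14.8085


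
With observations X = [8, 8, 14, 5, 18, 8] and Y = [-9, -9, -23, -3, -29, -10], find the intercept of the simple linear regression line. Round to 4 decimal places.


First find the slope: b1 = -2.0471.
Means: xbar = 10.1667, ybar = -13.8333.
b0 = ybar - b1 * xbar = -13.8333 - -2.0471 * 10.1667 = 6.9786.

6.9786


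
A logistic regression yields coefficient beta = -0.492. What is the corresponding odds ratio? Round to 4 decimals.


exp(-0.492) = 0.6114.
So the odds ratio is 0.6114.

0.6114


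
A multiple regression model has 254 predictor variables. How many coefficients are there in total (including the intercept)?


Each predictor gets one coefficient, plus one intercept.
Total parameters = 254 + 1 = 255.

255


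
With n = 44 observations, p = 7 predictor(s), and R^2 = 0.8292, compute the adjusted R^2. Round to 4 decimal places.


Adjusted R^2 = 1 - (1 - R^2) * (n-1)/(n-p-1).
(1 - R^2) = 0.1708.
(n-1)/(n-p-1) = 43/36.
(1 - R^2) * (n-1) = 0.1708 * 43 = 7.3444.
Divide by (n-p-1): 7.3444 / 36 = 0.2040.
Adj R^2 = 1 - 0.2040 = 0.7960.

0.7960


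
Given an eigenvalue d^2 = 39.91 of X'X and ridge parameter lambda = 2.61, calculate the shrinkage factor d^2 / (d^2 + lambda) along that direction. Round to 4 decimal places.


Denominator = d^2 + lambda = 39.91 + 2.61 = 42.5200.
Shrinkage = 39.91 / 42.5200 = 0.9386.

0.9386


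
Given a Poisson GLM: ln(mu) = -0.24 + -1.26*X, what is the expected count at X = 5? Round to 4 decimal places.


eta = -0.24 + -1.26 * 5 = -6.5400.
mu = exp(-6.5400) = 0.0014.

0.0014


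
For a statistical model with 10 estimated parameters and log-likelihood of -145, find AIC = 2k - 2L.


AIC = 2k - 2*loglik = 2(10) - 2(-145).
= 20 + 290 = 310.

310


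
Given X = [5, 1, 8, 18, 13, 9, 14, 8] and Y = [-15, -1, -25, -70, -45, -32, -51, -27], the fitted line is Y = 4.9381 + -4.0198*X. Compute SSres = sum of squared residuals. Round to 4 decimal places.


Compute predicted values, then residuals = yi - yhat_i.
Residuals: [0.1609, -1.9183, 2.2203, -2.5817, 2.3193, -0.7599, 0.3391, 0.2203].
SSres = sum(residual^2) = 21.4208.

21.4208


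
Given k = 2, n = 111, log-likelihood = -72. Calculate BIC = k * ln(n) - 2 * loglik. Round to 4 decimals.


Compute k*ln(n) = 2*ln(111) = 2*4.709530 = 9.419060.
Then -2*loglik = 144.
BIC = 9.419060 + 144 = 153.419060, which rounds to 153.4191.

153.4191
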